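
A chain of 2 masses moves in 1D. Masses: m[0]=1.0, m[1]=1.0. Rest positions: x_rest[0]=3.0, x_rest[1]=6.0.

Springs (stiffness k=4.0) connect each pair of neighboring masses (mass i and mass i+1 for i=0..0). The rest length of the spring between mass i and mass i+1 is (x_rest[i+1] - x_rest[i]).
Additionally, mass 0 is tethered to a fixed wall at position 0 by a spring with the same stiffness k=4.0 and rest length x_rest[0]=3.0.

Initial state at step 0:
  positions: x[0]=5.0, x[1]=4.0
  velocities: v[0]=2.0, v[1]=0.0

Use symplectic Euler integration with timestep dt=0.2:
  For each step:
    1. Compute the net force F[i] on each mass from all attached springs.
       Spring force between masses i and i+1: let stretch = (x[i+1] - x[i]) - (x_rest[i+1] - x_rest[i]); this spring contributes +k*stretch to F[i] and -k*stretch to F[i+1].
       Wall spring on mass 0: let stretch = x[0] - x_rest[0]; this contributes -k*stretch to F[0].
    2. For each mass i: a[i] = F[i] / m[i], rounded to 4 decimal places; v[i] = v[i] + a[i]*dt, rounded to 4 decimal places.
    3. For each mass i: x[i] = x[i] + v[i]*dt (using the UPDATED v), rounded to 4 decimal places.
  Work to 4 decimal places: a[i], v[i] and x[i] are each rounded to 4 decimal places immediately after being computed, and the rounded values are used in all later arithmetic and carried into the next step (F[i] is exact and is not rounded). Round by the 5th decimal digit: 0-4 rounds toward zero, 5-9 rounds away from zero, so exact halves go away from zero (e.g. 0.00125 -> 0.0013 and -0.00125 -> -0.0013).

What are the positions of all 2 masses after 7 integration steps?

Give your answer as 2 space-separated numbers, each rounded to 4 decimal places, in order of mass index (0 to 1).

Answer: 3.6379 6.8187

Derivation:
Step 0: x=[5.0000 4.0000] v=[2.0000 0.0000]
Step 1: x=[4.4400 4.6400] v=[-2.8000 3.2000]
Step 2: x=[3.2016 5.7280] v=[-6.1920 5.4400]
Step 3: x=[1.8552 6.8918] v=[-6.7322 5.8189]
Step 4: x=[1.0178 7.7297] v=[-4.1871 4.1896]
Step 5: x=[1.0914 7.9737] v=[0.3682 1.2201]
Step 6: x=[2.0916 7.5966] v=[5.0009 -1.8857]
Step 7: x=[3.6379 6.8187] v=[7.7316 -3.8897]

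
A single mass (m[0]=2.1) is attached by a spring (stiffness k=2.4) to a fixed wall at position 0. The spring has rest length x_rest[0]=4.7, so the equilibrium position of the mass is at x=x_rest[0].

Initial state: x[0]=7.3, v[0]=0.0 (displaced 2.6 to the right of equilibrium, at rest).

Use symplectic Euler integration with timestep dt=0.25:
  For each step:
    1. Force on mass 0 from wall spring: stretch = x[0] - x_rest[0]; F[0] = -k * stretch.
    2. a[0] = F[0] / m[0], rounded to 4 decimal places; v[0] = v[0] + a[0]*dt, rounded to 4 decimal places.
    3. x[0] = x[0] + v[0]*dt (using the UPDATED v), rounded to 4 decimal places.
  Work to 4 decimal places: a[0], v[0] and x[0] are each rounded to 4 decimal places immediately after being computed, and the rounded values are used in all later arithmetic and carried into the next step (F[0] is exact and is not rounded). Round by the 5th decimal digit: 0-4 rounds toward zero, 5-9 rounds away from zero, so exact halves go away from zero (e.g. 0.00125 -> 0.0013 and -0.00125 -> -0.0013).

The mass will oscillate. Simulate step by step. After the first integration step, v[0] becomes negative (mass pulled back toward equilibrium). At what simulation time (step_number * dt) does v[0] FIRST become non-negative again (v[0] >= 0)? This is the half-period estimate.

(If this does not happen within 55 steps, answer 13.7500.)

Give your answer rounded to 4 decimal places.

Step 0: x=[7.3000] v=[0.0000]
Step 1: x=[7.1143] v=[-0.7429]
Step 2: x=[6.7561] v=[-1.4327]
Step 3: x=[6.2511] v=[-2.0202]
Step 4: x=[5.6353] v=[-2.4634]
Step 5: x=[4.9527] v=[-2.7306]
Step 6: x=[4.2520] v=[-2.8028]
Step 7: x=[3.5833] v=[-2.6748]
Step 8: x=[2.9944] v=[-2.3558]
Step 9: x=[2.5273] v=[-1.8685]
Step 10: x=[2.2154] v=[-1.2477]
Step 11: x=[2.0810] v=[-0.5378]
Step 12: x=[2.1336] v=[0.2105]
First v>=0 after going negative at step 12, time=3.0000

Answer: 3.0000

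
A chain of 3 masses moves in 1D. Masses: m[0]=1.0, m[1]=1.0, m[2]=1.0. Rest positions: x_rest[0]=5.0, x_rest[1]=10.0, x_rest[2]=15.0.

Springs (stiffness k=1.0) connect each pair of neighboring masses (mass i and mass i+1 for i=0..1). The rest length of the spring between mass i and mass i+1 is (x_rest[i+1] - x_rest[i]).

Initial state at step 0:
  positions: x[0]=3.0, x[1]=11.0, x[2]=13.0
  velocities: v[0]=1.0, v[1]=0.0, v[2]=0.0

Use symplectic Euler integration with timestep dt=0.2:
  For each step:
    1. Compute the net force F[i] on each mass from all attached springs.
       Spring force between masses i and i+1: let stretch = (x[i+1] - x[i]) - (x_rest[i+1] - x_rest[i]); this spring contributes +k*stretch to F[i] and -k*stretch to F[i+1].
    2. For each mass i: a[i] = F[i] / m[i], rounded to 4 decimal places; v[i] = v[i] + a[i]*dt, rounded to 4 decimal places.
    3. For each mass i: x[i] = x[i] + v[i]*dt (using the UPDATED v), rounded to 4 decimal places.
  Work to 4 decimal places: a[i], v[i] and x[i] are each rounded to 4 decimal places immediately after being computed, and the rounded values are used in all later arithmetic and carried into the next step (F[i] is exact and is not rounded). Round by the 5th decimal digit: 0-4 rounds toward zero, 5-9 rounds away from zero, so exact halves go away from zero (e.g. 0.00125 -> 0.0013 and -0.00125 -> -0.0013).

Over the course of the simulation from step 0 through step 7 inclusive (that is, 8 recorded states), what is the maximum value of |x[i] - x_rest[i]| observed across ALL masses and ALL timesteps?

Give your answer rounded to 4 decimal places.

Step 0: x=[3.0000 11.0000 13.0000] v=[1.0000 0.0000 0.0000]
Step 1: x=[3.3200 10.7600 13.1200] v=[1.6000 -1.2000 0.6000]
Step 2: x=[3.7376 10.3168 13.3456] v=[2.0880 -2.2160 1.1280]
Step 3: x=[4.2184 9.7316 13.6500] v=[2.4038 -2.9261 1.5222]
Step 4: x=[4.7197 9.0826 13.9977] v=[2.5064 -3.2451 1.7385]
Step 5: x=[5.1955 8.4557 14.3488] v=[2.3790 -3.1347 1.7555]
Step 6: x=[5.6017 7.9341 14.6642] v=[2.0310 -2.6081 1.5769]
Step 7: x=[5.9012 7.5884 14.9104] v=[1.4975 -1.7286 1.2309]
Max displacement = 2.4116

Answer: 2.4116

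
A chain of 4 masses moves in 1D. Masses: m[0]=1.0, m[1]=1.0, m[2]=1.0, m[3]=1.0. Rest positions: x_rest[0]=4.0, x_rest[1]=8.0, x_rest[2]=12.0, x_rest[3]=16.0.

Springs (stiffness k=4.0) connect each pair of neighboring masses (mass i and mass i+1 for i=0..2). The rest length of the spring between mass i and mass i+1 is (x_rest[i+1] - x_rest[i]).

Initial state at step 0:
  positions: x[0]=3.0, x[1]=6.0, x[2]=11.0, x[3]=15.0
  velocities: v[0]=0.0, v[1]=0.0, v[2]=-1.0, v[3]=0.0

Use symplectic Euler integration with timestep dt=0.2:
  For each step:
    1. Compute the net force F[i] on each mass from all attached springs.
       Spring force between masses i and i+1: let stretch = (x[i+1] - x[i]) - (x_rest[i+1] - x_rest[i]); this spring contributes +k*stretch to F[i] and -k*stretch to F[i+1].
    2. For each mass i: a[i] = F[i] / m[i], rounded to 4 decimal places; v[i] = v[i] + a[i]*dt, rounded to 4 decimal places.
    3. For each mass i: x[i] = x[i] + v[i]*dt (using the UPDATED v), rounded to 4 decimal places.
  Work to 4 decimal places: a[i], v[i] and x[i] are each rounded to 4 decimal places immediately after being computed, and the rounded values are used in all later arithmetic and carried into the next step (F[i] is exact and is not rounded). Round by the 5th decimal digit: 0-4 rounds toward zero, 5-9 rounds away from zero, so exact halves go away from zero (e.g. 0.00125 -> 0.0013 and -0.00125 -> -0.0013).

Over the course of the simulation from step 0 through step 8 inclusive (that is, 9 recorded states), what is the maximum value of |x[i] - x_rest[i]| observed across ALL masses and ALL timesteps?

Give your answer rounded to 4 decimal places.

Answer: 2.1917

Derivation:
Step 0: x=[3.0000 6.0000 11.0000 15.0000] v=[0.0000 0.0000 -1.0000 0.0000]
Step 1: x=[2.8400 6.3200 10.6400 15.0000] v=[-0.8000 1.6000 -1.8000 0.0000]
Step 2: x=[2.5968 6.7744 10.2864 14.9424] v=[-1.2160 2.2720 -1.7680 -0.2880]
Step 3: x=[2.3820 7.1223 10.1158 14.7798] v=[-1.0739 1.7395 -0.8528 -0.8128]
Step 4: x=[2.2857 7.1907 10.2125 14.5110] v=[-0.4817 0.3421 0.4836 -1.3440]
Step 5: x=[2.3342 6.9578 10.5135 14.1944] v=[0.2423 -1.1645 1.5050 -1.5828]
Step 6: x=[2.4824 6.5540 10.8345 13.9289] v=[0.7412 -2.0188 1.6052 -1.3275]
Step 7: x=[2.6421 6.1837 10.9658 13.8083] v=[0.7985 -1.8517 0.6563 -0.6030]
Step 8: x=[2.7285 6.0118 10.7867 13.8729] v=[0.4318 -0.8593 -0.8954 0.3230]
Max displacement = 2.1917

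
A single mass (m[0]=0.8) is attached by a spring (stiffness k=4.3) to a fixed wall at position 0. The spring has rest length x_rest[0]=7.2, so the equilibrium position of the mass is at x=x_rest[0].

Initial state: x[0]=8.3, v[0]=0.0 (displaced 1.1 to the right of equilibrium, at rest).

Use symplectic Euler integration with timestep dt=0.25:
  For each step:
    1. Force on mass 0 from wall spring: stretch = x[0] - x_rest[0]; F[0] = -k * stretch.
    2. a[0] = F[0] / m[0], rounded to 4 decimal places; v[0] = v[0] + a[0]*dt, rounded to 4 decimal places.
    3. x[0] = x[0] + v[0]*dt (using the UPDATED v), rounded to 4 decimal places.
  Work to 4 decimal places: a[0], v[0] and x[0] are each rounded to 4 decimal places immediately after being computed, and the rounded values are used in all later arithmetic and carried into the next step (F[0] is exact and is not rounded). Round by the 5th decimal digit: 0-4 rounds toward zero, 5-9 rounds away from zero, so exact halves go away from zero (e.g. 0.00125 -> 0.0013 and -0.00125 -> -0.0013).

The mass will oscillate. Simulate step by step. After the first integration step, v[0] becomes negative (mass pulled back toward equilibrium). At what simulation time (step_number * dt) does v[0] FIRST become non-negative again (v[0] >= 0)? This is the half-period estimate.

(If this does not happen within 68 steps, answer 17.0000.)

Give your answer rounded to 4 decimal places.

Answer: 1.5000

Derivation:
Step 0: x=[8.3000] v=[0.0000]
Step 1: x=[7.9305] v=[-1.4781]
Step 2: x=[7.3156] v=[-2.4597]
Step 3: x=[6.6618] v=[-2.6151]
Step 4: x=[6.1888] v=[-1.8919]
Step 5: x=[6.0555] v=[-0.5331]
Step 6: x=[6.3067] v=[1.0048]
First v>=0 after going negative at step 6, time=1.5000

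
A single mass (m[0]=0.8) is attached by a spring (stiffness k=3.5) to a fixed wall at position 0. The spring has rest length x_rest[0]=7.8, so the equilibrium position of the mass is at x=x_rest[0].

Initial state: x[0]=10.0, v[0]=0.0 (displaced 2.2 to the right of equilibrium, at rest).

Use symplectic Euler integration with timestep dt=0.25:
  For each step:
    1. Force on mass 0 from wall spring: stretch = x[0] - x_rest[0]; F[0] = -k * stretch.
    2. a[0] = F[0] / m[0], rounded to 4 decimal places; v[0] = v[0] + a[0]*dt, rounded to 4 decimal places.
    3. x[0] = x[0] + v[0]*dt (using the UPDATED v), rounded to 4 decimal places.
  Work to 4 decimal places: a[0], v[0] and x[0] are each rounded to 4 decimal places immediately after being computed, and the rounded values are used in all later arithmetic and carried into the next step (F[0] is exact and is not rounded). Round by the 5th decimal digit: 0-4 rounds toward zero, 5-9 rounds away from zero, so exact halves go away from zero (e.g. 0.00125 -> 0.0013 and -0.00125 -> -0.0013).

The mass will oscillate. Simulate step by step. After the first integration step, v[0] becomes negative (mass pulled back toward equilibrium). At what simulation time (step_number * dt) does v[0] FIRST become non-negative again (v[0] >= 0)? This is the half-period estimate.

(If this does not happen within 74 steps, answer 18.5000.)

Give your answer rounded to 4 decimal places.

Answer: 1.5000

Derivation:
Step 0: x=[10.0000] v=[0.0000]
Step 1: x=[9.3984] v=[-2.4063]
Step 2: x=[8.3598] v=[-4.1546]
Step 3: x=[7.1681] v=[-4.7669]
Step 4: x=[6.1492] v=[-4.0758]
Step 5: x=[5.5817] v=[-2.2702]
Step 6: x=[5.6207] v=[0.1561]
First v>=0 after going negative at step 6, time=1.5000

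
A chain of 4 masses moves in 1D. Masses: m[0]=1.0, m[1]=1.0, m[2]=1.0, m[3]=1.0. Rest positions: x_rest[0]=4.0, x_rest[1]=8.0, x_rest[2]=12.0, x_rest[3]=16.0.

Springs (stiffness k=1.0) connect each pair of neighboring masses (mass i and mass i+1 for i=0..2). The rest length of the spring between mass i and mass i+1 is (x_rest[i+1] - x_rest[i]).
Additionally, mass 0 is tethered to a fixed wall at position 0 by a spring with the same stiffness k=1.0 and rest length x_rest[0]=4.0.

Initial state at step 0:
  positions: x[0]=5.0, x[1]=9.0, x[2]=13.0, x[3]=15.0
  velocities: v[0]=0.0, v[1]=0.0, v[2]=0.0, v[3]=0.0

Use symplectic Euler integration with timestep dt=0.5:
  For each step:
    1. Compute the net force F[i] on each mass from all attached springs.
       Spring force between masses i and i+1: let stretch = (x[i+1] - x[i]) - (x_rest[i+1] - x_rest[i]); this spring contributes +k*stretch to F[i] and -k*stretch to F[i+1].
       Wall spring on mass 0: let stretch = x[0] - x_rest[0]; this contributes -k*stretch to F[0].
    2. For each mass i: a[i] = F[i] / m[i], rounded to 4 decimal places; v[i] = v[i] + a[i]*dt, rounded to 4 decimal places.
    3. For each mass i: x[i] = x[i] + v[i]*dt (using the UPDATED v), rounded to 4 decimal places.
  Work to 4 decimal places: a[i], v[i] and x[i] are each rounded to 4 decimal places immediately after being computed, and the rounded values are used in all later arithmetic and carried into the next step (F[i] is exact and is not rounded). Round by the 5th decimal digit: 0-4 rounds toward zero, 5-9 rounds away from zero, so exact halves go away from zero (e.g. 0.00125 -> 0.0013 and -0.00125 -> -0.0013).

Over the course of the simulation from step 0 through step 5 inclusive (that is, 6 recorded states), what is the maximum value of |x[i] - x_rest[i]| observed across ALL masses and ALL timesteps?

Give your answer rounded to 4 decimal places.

Step 0: x=[5.0000 9.0000 13.0000 15.0000] v=[0.0000 0.0000 0.0000 0.0000]
Step 1: x=[4.7500 9.0000 12.5000 15.5000] v=[-0.5000 0.0000 -1.0000 1.0000]
Step 2: x=[4.3750 8.8125 11.8750 16.2500] v=[-0.7500 -0.3750 -1.2500 1.5000]
Step 3: x=[4.0156 8.2813 11.5781 16.9063] v=[-0.7188 -1.0625 -0.5938 1.3125]
Step 4: x=[3.7187 7.5078 11.7891 17.2305] v=[-0.5938 -1.5470 0.4219 0.6484]
Step 5: x=[3.4394 6.8574 12.2901 17.1944] v=[-0.5586 -1.3009 1.0020 -0.0723]
Max displacement = 1.2305

Answer: 1.2305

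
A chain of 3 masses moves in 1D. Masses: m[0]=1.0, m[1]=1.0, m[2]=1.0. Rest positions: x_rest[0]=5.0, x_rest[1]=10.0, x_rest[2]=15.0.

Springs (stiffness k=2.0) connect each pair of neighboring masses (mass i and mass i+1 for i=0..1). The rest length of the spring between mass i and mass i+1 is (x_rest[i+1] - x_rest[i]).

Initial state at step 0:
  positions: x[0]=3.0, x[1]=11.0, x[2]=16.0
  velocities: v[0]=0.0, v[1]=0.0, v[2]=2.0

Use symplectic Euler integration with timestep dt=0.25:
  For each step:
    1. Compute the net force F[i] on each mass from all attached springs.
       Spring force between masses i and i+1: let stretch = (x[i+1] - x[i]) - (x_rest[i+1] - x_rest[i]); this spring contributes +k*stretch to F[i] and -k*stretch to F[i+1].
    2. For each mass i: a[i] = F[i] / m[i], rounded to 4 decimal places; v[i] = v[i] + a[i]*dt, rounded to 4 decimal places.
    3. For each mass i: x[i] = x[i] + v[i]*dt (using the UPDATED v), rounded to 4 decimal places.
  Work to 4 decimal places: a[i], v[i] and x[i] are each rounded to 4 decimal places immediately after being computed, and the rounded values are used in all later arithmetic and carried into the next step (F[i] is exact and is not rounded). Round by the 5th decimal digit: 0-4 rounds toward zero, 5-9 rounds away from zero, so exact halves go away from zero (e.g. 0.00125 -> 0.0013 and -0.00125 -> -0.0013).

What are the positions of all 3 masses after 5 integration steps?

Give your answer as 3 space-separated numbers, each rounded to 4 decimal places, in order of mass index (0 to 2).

Answer: 6.2100 9.8157 16.4744

Derivation:
Step 0: x=[3.0000 11.0000 16.0000] v=[0.0000 0.0000 2.0000]
Step 1: x=[3.3750 10.6250 16.5000] v=[1.5000 -1.5000 2.0000]
Step 2: x=[4.0313 10.0781 16.8906] v=[2.6250 -2.1875 1.5625]
Step 3: x=[4.8184 9.6269 17.0547] v=[3.1484 -1.8047 0.6563]
Step 4: x=[5.5816 9.5031 16.9153] v=[3.0527 -0.4951 -0.5576]
Step 5: x=[6.2100 9.8157 16.4744] v=[2.5135 1.2503 -1.7637]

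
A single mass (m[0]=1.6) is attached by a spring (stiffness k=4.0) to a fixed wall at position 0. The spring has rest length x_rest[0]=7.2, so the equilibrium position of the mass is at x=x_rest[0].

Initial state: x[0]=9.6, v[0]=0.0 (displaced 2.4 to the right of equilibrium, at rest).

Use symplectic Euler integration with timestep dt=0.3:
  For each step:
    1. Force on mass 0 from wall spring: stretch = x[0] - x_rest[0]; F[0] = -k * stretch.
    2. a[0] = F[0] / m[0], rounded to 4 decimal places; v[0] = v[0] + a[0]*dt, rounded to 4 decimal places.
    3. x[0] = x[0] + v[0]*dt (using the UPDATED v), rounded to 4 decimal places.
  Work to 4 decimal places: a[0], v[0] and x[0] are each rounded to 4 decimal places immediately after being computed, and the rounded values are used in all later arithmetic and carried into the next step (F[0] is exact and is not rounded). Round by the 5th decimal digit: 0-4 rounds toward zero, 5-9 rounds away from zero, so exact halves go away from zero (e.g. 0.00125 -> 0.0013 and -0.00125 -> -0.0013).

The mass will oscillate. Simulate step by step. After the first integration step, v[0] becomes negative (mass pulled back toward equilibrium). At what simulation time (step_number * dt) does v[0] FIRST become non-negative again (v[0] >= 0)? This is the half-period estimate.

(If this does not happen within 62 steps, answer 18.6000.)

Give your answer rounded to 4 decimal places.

Answer: 2.1000

Derivation:
Step 0: x=[9.6000] v=[0.0000]
Step 1: x=[9.0600] v=[-1.8000]
Step 2: x=[8.1015] v=[-3.1950]
Step 3: x=[6.9402] v=[-3.8711]
Step 4: x=[5.8373] v=[-3.6763]
Step 5: x=[5.0410] v=[-2.6543]
Step 6: x=[4.7305] v=[-1.0351]
Step 7: x=[4.9756] v=[0.8170]
First v>=0 after going negative at step 7, time=2.1000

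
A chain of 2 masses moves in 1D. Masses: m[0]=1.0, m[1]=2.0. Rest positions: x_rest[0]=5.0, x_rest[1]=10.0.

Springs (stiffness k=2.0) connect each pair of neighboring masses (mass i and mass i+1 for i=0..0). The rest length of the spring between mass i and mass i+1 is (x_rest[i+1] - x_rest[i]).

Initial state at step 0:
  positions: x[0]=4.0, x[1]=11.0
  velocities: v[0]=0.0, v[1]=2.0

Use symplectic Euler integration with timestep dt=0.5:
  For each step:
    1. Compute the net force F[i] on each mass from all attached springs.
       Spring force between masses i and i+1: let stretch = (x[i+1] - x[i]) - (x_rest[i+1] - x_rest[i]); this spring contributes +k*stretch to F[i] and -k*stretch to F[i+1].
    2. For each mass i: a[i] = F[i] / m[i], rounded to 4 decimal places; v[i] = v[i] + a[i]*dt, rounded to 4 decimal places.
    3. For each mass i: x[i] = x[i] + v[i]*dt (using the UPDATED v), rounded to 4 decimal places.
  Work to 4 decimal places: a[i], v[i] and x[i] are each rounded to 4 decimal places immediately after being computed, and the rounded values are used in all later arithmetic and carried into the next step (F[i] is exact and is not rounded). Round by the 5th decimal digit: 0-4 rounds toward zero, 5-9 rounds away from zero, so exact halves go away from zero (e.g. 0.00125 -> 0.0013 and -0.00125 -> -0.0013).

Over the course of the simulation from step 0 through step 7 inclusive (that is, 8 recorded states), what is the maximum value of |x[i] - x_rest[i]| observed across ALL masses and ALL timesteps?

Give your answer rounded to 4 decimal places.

Step 0: x=[4.0000 11.0000] v=[0.0000 2.0000]
Step 1: x=[5.0000 11.5000] v=[2.0000 1.0000]
Step 2: x=[6.7500 11.6250] v=[3.5000 0.2500]
Step 3: x=[8.4375 11.7813] v=[3.3750 0.3125]
Step 4: x=[9.2969 12.3516] v=[1.7188 1.1406]
Step 5: x=[9.1837 13.4083] v=[-0.2265 2.1133]
Step 6: x=[8.6828 14.6588] v=[-1.0019 2.5010]
Step 7: x=[8.6699 15.6653] v=[-0.0259 2.0130]
Max displacement = 5.6653

Answer: 5.6653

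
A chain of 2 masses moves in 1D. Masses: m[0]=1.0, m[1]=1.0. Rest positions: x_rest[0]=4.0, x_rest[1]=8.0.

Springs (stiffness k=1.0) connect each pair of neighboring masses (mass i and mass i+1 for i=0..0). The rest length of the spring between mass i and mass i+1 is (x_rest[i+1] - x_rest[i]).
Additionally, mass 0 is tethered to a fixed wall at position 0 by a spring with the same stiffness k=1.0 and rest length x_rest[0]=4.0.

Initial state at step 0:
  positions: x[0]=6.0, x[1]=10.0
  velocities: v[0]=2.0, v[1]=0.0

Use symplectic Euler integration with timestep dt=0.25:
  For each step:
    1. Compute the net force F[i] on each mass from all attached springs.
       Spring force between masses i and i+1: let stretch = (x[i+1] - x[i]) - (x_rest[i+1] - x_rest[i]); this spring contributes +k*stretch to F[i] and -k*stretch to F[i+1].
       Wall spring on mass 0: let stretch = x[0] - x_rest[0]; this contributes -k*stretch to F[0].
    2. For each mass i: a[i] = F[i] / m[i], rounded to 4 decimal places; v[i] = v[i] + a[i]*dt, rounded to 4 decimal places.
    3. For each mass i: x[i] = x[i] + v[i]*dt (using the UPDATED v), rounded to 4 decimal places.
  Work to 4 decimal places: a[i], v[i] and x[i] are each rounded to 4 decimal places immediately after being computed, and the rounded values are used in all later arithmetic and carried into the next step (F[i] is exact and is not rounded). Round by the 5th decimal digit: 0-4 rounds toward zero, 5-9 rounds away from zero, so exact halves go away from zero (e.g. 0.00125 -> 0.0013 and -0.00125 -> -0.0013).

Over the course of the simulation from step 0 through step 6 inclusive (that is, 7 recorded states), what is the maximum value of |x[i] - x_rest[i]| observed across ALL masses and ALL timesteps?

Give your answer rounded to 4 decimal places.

Answer: 2.5854

Derivation:
Step 0: x=[6.0000 10.0000] v=[2.0000 0.0000]
Step 1: x=[6.3750 10.0000] v=[1.5000 0.0000]
Step 2: x=[6.5781 10.0235] v=[0.8125 0.0938]
Step 3: x=[6.5854 10.0816] v=[0.0293 0.2325]
Step 4: x=[6.3997 10.1712] v=[-0.7430 0.3585]
Step 5: x=[6.0497 10.2751] v=[-1.4001 0.4156]
Step 6: x=[5.5857 10.3649] v=[-1.8562 0.3593]
Max displacement = 2.5854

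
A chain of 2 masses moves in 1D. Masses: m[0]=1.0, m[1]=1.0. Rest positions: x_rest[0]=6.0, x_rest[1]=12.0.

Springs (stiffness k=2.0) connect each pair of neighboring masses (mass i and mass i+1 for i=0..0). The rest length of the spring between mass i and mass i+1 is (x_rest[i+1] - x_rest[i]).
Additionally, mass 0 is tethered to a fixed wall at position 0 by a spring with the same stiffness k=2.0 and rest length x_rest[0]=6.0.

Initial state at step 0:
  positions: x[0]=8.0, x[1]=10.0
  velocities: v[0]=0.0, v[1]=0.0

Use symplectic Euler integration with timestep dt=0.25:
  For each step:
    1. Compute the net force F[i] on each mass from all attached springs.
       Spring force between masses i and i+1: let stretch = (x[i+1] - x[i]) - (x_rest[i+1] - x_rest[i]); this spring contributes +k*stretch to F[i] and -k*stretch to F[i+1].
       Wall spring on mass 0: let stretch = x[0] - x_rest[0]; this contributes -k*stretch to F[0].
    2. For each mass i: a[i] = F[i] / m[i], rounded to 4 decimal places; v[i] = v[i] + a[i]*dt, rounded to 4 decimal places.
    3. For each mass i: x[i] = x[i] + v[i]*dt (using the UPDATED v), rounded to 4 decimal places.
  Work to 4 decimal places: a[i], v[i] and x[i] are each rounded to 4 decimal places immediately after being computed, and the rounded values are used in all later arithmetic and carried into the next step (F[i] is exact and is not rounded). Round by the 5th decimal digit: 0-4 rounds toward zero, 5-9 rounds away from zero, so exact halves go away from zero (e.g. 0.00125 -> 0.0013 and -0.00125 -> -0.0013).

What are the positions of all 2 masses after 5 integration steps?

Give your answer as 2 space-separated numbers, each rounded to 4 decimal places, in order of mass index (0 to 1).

Step 0: x=[8.0000 10.0000] v=[0.0000 0.0000]
Step 1: x=[7.2500 10.5000] v=[-3.0000 2.0000]
Step 2: x=[6.0000 11.3438] v=[-5.0000 3.3750]
Step 3: x=[4.6680 12.2696] v=[-5.3281 3.7031]
Step 4: x=[3.7027 12.9952] v=[-3.8613 2.9023]
Step 5: x=[3.4361 13.3092] v=[-1.0664 1.2561]

Answer: 3.4361 13.3092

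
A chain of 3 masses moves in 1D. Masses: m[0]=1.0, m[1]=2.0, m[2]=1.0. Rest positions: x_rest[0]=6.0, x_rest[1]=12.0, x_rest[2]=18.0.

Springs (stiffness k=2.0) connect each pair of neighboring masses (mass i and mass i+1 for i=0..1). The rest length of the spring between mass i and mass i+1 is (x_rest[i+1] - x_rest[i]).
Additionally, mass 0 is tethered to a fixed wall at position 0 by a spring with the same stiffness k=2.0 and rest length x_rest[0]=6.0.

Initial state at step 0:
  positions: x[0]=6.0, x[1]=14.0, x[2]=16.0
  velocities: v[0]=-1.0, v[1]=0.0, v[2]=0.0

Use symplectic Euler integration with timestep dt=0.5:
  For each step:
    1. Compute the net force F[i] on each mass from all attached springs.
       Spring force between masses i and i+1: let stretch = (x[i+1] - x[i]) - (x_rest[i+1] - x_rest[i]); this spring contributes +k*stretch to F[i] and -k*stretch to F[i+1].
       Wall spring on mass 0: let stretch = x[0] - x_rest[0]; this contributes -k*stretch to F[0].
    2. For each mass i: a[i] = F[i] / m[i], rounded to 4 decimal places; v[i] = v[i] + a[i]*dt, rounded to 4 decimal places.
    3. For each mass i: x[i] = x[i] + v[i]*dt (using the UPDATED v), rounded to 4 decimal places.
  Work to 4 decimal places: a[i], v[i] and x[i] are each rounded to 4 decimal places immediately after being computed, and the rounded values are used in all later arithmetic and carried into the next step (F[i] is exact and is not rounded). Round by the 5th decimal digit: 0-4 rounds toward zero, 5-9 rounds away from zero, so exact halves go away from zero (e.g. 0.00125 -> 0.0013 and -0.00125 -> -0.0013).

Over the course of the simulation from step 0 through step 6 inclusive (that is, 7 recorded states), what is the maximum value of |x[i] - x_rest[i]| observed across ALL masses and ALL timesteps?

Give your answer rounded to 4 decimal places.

Answer: 2.8125

Derivation:
Step 0: x=[6.0000 14.0000 16.0000] v=[-1.0000 0.0000 0.0000]
Step 1: x=[6.5000 12.5000 18.0000] v=[1.0000 -3.0000 4.0000]
Step 2: x=[6.7500 10.8750 20.2500] v=[0.5000 -3.2500 4.5000]
Step 3: x=[5.6875 10.5625 20.8125] v=[-2.1250 -0.6250 1.1250]
Step 4: x=[4.2188 11.5938 19.2500] v=[-2.9375 2.0625 -3.1250]
Step 5: x=[4.3282 12.6954 16.8594] v=[0.2187 2.2031 -4.7812]
Step 6: x=[6.4571 12.7462 15.3868] v=[4.2577 0.1015 -2.9452]
Max displacement = 2.8125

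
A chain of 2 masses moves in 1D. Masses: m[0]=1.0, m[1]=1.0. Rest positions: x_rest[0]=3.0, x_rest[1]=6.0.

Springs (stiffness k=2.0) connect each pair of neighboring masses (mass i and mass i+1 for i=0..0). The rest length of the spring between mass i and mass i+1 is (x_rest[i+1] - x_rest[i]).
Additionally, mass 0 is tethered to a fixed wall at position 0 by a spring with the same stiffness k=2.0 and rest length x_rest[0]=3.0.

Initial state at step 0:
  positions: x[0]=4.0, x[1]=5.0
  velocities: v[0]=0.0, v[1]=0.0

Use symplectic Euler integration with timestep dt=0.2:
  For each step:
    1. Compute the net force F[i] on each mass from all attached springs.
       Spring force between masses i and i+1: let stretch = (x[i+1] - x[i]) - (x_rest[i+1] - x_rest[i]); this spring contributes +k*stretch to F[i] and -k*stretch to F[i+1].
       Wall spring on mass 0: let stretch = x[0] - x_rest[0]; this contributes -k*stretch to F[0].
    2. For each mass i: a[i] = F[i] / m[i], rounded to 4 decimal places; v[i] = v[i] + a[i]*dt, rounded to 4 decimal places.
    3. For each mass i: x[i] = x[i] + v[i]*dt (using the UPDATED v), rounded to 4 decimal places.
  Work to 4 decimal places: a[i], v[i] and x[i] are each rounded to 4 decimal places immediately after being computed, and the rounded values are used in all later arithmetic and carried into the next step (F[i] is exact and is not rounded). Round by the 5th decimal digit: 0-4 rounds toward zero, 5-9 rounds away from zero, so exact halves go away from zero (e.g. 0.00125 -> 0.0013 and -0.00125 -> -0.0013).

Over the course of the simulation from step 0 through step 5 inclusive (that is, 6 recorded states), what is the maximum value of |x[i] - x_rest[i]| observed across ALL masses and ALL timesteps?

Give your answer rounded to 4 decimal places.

Answer: 1.0893

Derivation:
Step 0: x=[4.0000 5.0000] v=[0.0000 0.0000]
Step 1: x=[3.7600 5.1600] v=[-1.2000 0.8000]
Step 2: x=[3.3312 5.4480] v=[-2.1440 1.4400]
Step 3: x=[2.8052 5.8067] v=[-2.6298 1.7933]
Step 4: x=[2.2949 6.1652] v=[-2.5513 1.7927]
Step 5: x=[1.9107 6.4541] v=[-1.9211 1.4446]
Max displacement = 1.0893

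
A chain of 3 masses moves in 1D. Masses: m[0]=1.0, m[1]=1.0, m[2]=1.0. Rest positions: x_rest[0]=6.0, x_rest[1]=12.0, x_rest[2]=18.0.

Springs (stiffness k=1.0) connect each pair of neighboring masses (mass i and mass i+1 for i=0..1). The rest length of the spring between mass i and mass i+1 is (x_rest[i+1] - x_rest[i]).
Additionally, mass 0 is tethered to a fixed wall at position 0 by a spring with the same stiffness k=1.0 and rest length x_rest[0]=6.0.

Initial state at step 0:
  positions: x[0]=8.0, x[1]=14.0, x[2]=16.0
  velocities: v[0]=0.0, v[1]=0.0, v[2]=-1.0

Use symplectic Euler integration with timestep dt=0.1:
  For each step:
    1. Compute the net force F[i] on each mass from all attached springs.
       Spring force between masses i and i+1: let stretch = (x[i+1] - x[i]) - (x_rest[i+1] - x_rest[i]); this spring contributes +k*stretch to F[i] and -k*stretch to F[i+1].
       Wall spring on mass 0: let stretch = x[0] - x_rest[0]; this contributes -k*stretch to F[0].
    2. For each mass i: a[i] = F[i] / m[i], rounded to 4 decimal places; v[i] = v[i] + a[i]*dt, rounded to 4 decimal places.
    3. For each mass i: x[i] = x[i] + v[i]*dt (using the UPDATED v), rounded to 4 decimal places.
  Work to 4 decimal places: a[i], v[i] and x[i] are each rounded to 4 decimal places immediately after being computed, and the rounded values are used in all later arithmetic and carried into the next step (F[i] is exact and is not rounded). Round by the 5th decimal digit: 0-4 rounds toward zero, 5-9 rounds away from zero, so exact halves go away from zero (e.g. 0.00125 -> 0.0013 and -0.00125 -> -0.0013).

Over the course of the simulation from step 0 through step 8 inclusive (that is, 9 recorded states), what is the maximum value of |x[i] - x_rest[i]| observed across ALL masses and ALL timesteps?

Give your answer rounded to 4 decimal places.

Step 0: x=[8.0000 14.0000 16.0000] v=[0.0000 0.0000 -1.0000]
Step 1: x=[7.9800 13.9600 15.9400] v=[-0.2000 -0.4000 -0.6000]
Step 2: x=[7.9400 13.8800 15.9202] v=[-0.4000 -0.8000 -0.1980]
Step 3: x=[7.8800 13.7610 15.9400] v=[-0.6000 -1.1900 0.1980]
Step 4: x=[7.8000 13.6050 15.9980] v=[-0.7999 -1.5602 0.5801]
Step 5: x=[7.7001 13.4149 16.0921] v=[-0.9994 -1.9014 0.9408]
Step 6: x=[7.5803 13.1944 16.2194] v=[-1.1979 -2.2052 1.2731]
Step 7: x=[7.4409 12.9480 16.3765] v=[-1.3945 -2.4641 1.5706]
Step 8: x=[7.2821 12.6808 16.5593] v=[-1.5879 -2.6720 1.8278]
Max displacement = 2.0798

Answer: 2.0798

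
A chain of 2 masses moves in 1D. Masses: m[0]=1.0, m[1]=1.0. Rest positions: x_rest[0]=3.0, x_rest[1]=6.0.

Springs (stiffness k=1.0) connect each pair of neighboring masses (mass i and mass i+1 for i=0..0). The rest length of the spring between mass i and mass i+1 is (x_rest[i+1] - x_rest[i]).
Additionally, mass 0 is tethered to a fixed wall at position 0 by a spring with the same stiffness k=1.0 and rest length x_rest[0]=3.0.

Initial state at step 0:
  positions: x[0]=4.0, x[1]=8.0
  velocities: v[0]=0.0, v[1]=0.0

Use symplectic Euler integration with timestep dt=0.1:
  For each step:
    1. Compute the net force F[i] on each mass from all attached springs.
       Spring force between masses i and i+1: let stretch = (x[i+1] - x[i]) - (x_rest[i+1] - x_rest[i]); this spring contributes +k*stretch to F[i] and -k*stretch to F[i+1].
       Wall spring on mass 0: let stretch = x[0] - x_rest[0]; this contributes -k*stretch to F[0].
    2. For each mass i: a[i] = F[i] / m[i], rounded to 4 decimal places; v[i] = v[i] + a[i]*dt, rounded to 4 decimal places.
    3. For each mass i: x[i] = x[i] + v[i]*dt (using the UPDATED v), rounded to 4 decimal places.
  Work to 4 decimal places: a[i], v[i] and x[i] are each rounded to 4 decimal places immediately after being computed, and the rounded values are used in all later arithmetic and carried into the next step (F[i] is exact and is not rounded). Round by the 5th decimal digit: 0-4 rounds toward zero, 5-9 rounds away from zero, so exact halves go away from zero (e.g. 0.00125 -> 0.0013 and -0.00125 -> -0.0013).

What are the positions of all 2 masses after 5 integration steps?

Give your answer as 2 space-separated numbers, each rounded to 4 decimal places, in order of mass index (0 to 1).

Answer: 3.9966 7.8535

Derivation:
Step 0: x=[4.0000 8.0000] v=[0.0000 0.0000]
Step 1: x=[4.0000 7.9900] v=[0.0000 -0.1000]
Step 2: x=[3.9999 7.9701] v=[-0.0010 -0.1990]
Step 3: x=[3.9995 7.9405] v=[-0.0040 -0.2960]
Step 4: x=[3.9985 7.9015] v=[-0.0099 -0.3901]
Step 5: x=[3.9966 7.8535] v=[-0.0195 -0.4804]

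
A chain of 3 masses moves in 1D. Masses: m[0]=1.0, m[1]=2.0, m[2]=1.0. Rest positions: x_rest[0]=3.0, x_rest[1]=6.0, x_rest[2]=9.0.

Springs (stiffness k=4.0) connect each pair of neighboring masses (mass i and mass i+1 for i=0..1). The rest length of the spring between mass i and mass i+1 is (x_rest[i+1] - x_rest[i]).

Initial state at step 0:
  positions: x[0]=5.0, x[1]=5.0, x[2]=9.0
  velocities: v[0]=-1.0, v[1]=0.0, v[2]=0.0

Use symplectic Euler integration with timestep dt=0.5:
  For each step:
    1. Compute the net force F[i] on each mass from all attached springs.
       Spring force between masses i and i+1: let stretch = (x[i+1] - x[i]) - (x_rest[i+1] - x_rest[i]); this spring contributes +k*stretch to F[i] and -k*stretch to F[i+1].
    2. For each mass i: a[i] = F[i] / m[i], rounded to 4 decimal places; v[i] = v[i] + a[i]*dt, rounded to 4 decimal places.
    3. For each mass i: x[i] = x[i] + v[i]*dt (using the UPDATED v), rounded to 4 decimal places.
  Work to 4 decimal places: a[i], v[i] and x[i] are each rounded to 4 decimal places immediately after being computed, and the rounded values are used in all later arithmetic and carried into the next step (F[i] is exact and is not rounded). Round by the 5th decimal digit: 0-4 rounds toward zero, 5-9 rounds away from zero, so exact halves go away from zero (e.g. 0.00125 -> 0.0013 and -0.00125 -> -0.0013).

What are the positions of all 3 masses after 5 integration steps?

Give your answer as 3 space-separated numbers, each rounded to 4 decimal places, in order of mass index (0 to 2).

Answer: 2.5000 6.5000 6.0000

Derivation:
Step 0: x=[5.0000 5.0000 9.0000] v=[-1.0000 0.0000 0.0000]
Step 1: x=[1.5000 7.0000 8.0000] v=[-7.0000 4.0000 -2.0000]
Step 2: x=[0.5000 6.7500 9.0000] v=[-2.0000 -0.5000 2.0000]
Step 3: x=[2.7500 4.5000 10.7500] v=[4.5000 -4.5000 3.5000]
Step 4: x=[3.7500 4.5000 9.2500] v=[2.0000 0.0000 -3.0000]
Step 5: x=[2.5000 6.5000 6.0000] v=[-2.5000 4.0000 -6.5000]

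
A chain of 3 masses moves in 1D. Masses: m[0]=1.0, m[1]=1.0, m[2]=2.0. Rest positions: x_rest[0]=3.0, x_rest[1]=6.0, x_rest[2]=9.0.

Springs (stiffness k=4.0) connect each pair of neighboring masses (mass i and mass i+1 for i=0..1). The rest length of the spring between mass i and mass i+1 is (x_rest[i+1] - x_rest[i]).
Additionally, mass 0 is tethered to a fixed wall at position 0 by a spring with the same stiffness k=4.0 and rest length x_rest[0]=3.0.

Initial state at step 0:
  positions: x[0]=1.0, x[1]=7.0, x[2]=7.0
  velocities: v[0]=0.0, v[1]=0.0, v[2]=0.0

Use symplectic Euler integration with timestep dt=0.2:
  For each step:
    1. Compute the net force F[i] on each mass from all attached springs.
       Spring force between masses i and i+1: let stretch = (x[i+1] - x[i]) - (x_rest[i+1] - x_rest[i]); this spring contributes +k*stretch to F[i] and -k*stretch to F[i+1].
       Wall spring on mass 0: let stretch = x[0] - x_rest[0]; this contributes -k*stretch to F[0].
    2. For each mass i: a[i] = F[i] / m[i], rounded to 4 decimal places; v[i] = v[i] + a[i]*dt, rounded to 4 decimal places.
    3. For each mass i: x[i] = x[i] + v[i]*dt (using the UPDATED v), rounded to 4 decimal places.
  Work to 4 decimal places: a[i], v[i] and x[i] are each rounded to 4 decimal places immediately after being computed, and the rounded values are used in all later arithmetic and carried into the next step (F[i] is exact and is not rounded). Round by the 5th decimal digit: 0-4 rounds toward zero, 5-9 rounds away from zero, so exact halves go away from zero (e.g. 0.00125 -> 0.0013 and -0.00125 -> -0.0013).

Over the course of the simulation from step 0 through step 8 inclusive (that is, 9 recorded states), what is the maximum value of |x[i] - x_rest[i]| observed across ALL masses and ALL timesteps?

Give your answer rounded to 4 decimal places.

Answer: 3.0083

Derivation:
Step 0: x=[1.0000 7.0000 7.0000] v=[0.0000 0.0000 0.0000]
Step 1: x=[1.8000 6.0400 7.2400] v=[4.0000 -4.8000 1.2000]
Step 2: x=[2.9904 4.5936 7.6240] v=[5.9520 -7.2320 1.9200]
Step 3: x=[3.9588 3.3756 8.0056] v=[4.8422 -6.0902 1.9078]
Step 4: x=[4.2005 2.9917 8.2568] v=[1.2086 -1.9196 1.2558]
Step 5: x=[3.5767 3.6436 8.3268] v=[-3.1188 3.2595 0.3498]
Step 6: x=[2.3914 5.0341 8.2621] v=[-5.9266 6.9525 -0.3235]
Step 7: x=[1.2463 6.5182 8.1792] v=[-5.7256 7.4207 -0.4147]
Step 8: x=[0.7453 7.4246 8.2034] v=[-2.5051 4.5320 0.1209]
Max displacement = 3.0083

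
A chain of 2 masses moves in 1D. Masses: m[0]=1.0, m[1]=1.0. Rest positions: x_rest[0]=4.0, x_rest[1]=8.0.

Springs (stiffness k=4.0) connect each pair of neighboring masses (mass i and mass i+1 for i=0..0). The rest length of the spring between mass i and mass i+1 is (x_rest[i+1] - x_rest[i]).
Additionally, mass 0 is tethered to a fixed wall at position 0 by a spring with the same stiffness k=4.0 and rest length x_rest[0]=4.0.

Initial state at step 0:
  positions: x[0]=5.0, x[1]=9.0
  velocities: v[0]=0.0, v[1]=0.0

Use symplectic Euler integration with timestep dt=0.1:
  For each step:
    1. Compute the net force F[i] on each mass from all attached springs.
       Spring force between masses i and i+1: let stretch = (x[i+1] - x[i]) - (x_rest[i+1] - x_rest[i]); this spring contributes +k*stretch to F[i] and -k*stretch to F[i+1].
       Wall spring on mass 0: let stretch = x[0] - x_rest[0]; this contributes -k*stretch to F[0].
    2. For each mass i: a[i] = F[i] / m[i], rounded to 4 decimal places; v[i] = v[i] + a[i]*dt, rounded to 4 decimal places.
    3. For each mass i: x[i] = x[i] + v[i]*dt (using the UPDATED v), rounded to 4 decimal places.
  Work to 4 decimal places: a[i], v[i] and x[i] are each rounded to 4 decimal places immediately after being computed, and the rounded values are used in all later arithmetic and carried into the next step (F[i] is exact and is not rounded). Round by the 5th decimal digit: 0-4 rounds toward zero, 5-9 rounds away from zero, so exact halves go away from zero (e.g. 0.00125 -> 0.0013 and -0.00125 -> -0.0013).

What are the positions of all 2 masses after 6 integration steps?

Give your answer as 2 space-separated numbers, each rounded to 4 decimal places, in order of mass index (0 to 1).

Step 0: x=[5.0000 9.0000] v=[0.0000 0.0000]
Step 1: x=[4.9600 9.0000] v=[-0.4000 0.0000]
Step 2: x=[4.8832 8.9984] v=[-0.7680 -0.0160]
Step 3: x=[4.7757 8.9922] v=[-1.0752 -0.0621]
Step 4: x=[4.6458 8.9773] v=[-1.2989 -0.1487]
Step 5: x=[4.5033 8.9492] v=[-1.4246 -0.2813]
Step 6: x=[4.3585 8.9032] v=[-1.4476 -0.4597]

Answer: 4.3585 8.9032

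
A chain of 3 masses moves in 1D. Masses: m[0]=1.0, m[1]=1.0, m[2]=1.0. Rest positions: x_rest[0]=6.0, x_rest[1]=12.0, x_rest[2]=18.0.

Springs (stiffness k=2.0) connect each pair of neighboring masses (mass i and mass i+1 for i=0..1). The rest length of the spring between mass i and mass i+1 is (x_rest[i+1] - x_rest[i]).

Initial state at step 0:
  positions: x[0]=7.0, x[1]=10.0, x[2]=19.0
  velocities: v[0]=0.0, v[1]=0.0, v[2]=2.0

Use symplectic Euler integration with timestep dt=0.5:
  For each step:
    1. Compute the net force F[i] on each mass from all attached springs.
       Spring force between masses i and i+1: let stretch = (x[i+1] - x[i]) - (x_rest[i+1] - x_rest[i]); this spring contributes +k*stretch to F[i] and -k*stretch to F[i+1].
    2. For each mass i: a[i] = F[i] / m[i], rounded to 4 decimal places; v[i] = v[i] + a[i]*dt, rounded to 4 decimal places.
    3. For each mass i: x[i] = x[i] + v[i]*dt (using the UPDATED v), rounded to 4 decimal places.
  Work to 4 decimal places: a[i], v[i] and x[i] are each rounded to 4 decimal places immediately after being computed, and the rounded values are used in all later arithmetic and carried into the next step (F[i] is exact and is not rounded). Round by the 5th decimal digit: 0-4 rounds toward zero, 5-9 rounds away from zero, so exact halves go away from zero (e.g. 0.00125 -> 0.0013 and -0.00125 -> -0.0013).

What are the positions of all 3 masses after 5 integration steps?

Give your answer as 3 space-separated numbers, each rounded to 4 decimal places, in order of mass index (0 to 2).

Answer: 8.7813 12.1250 20.0938

Derivation:
Step 0: x=[7.0000 10.0000 19.0000] v=[0.0000 0.0000 2.0000]
Step 1: x=[5.5000 13.0000 18.5000] v=[-3.0000 6.0000 -1.0000]
Step 2: x=[4.7500 15.0000 18.2500] v=[-1.5000 4.0000 -0.5000]
Step 3: x=[6.1250 13.5000 19.3750] v=[2.7500 -3.0000 2.2500]
Step 4: x=[8.1875 11.2500 20.5625] v=[4.1250 -4.5000 2.3750]
Step 5: x=[8.7813 12.1250 20.0938] v=[1.1875 1.7500 -0.9375]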